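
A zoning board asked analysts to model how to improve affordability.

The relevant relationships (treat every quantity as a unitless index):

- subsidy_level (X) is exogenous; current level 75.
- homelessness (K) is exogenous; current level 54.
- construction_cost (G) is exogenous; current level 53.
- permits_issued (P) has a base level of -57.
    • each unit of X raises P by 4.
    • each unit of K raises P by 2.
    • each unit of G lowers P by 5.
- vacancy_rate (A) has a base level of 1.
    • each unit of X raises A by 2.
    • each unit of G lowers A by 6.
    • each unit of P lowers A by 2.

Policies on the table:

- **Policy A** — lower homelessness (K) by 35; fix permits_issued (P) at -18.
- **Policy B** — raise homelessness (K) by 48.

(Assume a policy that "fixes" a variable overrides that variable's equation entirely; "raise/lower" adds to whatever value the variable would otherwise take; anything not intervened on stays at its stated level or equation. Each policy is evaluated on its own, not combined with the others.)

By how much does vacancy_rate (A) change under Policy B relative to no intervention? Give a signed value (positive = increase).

Baseline:
  X = 75
  K = 54
  G = 53
  P = -57 + 4·75 + 2·54 − 5·53 = 86
  A = 1 + 2·75 − 6·53 − 2·86 = -339
Policy B (K + 48):
  X = 75
  K = 54 + 48 = 102
  G = 53
  P = -57 + 4·75 + 2·102 − 5·53 = 182
  A = 1 + 2·75 − 6·53 − 2·182 = -531
Change in A: -531 − (-339) = -192

-192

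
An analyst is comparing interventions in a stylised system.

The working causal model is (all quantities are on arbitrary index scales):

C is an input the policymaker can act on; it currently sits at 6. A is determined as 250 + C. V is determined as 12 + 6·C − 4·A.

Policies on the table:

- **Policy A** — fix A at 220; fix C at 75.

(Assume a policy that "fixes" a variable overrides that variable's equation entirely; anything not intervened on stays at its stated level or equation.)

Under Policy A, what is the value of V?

Policy A (A := 220, C := 75):
  C = 75
  A = 220
  V = 12 + 6·75 − 4·220 = -418

-418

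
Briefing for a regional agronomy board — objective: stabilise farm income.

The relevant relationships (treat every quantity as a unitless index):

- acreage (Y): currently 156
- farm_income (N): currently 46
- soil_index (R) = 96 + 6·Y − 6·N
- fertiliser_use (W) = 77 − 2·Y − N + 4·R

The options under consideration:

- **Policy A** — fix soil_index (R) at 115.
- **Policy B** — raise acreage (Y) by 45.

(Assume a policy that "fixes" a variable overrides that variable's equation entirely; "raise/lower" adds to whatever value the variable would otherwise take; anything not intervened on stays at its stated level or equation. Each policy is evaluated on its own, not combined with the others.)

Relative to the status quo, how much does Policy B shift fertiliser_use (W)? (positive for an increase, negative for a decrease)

Baseline:
  Y = 156
  N = 46
  R = 96 + 6·156 − 6·46 = 756
  W = 77 − 2·156 − 46 + 4·756 = 2743
Policy B (Y + 45):
  Y = 156 + 45 = 201
  N = 46
  R = 96 + 6·201 − 6·46 = 1026
  W = 77 − 2·201 − 46 + 4·1026 = 3733
Change in W: 3733 − 2743 = 990

990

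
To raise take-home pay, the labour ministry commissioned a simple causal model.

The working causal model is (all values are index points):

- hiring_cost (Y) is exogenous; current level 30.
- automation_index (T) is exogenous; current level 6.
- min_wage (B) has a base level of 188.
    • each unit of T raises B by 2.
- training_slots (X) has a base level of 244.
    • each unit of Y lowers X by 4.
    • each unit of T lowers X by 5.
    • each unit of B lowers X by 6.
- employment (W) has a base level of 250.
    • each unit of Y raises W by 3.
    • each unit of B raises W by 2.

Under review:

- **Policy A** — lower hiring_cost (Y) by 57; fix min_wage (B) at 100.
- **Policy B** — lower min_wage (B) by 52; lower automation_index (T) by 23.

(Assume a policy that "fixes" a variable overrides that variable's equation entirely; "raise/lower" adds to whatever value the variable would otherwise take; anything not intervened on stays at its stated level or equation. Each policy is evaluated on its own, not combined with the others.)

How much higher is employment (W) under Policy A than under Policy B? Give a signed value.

Policy A (Y − 57, B := 100):
  Y = 30 − 57 = -27
  T = 6
  B = 100
  W = 250 + 3·(-27) + 2·100 = 369
Policy B (B − 52, T − 23):
  Y = 30
  T = 6 − 23 = -17
  B = 188 + 2·(-17) (−52 from intervention) = 102
  W = 250 + 3·30 + 2·102 = 544
W: 369 − 544 = -175

-175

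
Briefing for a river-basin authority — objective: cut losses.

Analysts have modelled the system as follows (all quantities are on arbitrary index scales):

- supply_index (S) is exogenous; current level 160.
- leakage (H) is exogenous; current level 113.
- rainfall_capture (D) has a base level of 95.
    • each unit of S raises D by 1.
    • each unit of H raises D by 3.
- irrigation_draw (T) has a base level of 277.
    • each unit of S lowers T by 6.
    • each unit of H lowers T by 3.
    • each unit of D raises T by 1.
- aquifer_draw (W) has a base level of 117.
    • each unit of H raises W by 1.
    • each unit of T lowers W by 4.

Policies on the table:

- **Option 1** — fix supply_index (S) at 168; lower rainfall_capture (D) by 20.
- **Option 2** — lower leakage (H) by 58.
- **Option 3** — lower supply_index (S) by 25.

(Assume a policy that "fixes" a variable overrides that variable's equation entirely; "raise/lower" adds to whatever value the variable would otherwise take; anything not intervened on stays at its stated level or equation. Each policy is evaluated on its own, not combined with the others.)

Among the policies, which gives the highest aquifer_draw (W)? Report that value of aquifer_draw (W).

2182

Option 1 (S := 168, D − 20):
  S = 168
  H = 113
  D = 95 + 168 + 3·113 (−20 from intervention) = 582
  T = 277 − 6·168 − 3·113 + 582 = -488
  W = 117 + 113 − 4·(-488) = 2182
Option 2 (H − 58):
  S = 160
  H = 113 − 58 = 55
  D = 95 + 160 + 3·55 = 420
  T = 277 − 6·160 − 3·55 + 420 = -428
  W = 117 + 55 − 4·(-428) = 1884
Option 3 (S − 25):
  S = 160 − 25 = 135
  H = 113
  D = 95 + 135 + 3·113 = 569
  T = 277 − 6·135 − 3·113 + 569 = -303
  W = 117 + 113 − 4·(-303) = 1442
Comparing — Option 1: W=2182, Option 2: W=1884, Option 3: W=1442. Highest is 2182 (Option 1).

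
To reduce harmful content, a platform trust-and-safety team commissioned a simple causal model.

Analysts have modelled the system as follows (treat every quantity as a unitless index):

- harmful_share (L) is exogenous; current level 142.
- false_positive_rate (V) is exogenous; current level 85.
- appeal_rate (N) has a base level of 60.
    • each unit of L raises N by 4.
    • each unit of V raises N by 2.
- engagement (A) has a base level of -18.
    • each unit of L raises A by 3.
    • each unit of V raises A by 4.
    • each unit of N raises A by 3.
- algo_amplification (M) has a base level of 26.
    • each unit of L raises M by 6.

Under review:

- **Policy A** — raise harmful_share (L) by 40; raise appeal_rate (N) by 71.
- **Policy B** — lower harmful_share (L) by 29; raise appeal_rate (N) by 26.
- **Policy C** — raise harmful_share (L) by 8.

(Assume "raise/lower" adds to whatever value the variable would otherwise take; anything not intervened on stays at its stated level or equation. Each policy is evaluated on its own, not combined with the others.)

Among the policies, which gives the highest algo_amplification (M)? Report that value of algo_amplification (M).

1118

Policy A (L + 40, N + 71):
  L = 142 + 40 = 182
  M = 26 + 6·182 = 1118
Policy B (L − 29, N + 26):
  L = 142 − 29 = 113
  M = 26 + 6·113 = 704
Policy C (L + 8):
  L = 142 + 8 = 150
  M = 26 + 6·150 = 926
Comparing — Policy A: M=1118, Policy B: M=704, Policy C: M=926. Highest is 1118 (Policy A).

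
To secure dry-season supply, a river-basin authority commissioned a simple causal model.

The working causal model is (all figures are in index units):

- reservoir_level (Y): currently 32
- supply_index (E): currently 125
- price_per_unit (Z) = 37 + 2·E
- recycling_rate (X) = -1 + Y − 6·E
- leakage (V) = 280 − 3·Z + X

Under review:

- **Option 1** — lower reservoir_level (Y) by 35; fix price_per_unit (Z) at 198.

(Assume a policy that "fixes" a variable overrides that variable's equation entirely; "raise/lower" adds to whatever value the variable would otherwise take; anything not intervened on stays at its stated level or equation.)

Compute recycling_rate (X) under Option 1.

-754

Option 1 (Y − 35, Z := 198):
  Y = 32 − 35 = -3
  E = 125
  X = -1 + (-3) − 6·125 = -754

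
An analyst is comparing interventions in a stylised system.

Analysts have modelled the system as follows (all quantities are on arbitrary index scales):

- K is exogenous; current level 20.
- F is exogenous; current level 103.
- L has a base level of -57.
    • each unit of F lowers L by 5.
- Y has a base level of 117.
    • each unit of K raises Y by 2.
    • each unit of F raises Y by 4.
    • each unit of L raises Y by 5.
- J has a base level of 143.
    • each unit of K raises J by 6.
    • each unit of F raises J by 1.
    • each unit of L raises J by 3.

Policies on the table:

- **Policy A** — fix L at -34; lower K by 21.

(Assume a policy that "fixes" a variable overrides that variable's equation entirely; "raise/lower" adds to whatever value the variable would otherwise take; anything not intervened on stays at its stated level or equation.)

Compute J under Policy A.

Policy A (L := -34, K − 21):
  K = 20 − 21 = -1
  F = 103
  L = -34
  J = 143 + 6·(-1) + 103 + 3·(-34) = 138

138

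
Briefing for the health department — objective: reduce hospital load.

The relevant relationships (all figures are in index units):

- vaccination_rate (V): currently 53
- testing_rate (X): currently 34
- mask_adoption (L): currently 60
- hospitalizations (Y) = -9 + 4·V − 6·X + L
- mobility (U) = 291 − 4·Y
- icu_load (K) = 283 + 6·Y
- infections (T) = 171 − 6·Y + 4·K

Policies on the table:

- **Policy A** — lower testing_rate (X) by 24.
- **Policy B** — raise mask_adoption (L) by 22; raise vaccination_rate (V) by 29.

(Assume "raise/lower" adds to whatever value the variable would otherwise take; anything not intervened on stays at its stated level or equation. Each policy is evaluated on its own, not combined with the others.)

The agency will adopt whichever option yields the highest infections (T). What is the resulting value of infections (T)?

4957

Policy A (X − 24):
  V = 53
  X = 34 − 24 = 10
  L = 60
  Y = -9 + 4·53 − 6·10 + 60 = 203
  K = 283 + 6·203 = 1501
  T = 171 − 6·203 + 4·1501 = 4957
Policy B (L + 22, V + 29):
  V = 53 + 29 = 82
  X = 34
  L = 60 + 22 = 82
  Y = -9 + 4·82 − 6·34 + 82 = 197
  K = 283 + 6·197 = 1465
  T = 171 − 6·197 + 4·1465 = 4849
Comparing — Policy A: T=4957, Policy B: T=4849. Highest is 4957 (Policy A).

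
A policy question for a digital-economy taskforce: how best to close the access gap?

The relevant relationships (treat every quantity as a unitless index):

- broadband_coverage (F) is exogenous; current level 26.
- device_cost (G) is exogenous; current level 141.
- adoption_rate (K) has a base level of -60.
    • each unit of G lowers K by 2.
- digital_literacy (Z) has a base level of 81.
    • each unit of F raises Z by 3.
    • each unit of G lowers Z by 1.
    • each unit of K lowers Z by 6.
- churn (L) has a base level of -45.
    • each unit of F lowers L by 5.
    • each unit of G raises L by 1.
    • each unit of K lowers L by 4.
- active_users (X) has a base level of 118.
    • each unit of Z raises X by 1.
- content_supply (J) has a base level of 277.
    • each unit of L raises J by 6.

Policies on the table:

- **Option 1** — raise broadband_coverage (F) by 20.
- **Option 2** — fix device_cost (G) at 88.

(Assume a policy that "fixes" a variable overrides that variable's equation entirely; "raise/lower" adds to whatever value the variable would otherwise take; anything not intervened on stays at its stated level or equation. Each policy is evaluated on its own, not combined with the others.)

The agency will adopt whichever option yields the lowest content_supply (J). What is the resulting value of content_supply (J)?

5419

Option 1 (F + 20):
  F = 26 + 20 = 46
  G = 141
  K = -60 − 2·141 = -342
  L = -45 − 5·46 + 141 − 4·(-342) = 1234
  J = 277 + 6·1234 = 7681
Option 2 (G := 88):
  F = 26
  G = 88
  K = -60 − 2·88 = -236
  L = -45 − 5·26 + 88 − 4·(-236) = 857
  J = 277 + 6·857 = 5419
Comparing — Option 1: J=7681, Option 2: J=5419. Lowest is 5419 (Option 2).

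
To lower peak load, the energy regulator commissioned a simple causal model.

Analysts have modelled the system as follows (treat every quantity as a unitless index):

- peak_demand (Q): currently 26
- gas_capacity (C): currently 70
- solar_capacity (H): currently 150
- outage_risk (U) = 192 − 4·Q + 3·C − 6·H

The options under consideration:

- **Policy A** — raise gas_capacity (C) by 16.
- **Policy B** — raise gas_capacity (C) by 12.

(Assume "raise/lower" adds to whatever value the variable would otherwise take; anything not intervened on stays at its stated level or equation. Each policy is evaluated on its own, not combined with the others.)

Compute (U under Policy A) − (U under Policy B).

Policy A (C + 16):
  Q = 26
  C = 70 + 16 = 86
  H = 150
  U = 192 − 4·26 + 3·86 − 6·150 = -554
Policy B (C + 12):
  Q = 26
  C = 70 + 12 = 82
  H = 150
  U = 192 − 4·26 + 3·82 − 6·150 = -566
U: -554 − (-566) = 12

12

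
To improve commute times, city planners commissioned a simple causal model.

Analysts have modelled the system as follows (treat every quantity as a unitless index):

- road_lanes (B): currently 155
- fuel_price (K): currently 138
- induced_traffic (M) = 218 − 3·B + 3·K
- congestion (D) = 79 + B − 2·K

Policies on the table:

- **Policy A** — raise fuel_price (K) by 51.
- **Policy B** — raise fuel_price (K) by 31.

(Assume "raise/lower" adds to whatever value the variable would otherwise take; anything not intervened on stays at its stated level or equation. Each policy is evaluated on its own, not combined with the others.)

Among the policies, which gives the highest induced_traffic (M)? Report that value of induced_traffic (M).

320

Policy A (K + 51):
  B = 155
  K = 138 + 51 = 189
  M = 218 − 3·155 + 3·189 = 320
Policy B (K + 31):
  B = 155
  K = 138 + 31 = 169
  M = 218 − 3·155 + 3·169 = 260
Comparing — Policy A: M=320, Policy B: M=260. Highest is 320 (Policy A).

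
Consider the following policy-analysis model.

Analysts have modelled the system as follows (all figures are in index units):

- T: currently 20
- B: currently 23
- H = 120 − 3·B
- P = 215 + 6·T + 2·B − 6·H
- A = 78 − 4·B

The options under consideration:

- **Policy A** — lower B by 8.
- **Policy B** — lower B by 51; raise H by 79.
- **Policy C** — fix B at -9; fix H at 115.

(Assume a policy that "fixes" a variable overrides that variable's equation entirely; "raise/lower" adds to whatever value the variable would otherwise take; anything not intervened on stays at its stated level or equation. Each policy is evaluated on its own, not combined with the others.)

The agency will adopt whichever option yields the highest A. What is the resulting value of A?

190

Policy A (B − 8):
  B = 23 − 8 = 15
  A = 78 − 4·15 = 18
Policy B (B − 51, H + 79):
  B = 23 − 51 = -28
  A = 78 − 4·(-28) = 190
Policy C (B := -9, H := 115):
  B = -9
  A = 78 − 4·(-9) = 114
Comparing — Policy A: A=18, Policy B: A=190, Policy C: A=114. Highest is 190 (Policy B).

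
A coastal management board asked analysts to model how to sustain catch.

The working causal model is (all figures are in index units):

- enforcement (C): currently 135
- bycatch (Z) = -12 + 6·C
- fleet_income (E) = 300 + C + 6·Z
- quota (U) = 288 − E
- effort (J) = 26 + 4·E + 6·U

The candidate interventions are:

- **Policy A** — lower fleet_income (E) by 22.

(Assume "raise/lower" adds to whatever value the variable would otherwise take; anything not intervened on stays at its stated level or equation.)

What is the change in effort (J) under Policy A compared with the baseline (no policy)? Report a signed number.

44

Baseline:
  C = 135
  Z = -12 + 6·135 = 798
  E = 300 + 135 + 6·798 = 5223
  U = 288 − 5223 = -4935
  J = 26 + 4·5223 + 6·(-4935) = -8692
Policy A (E − 22):
  C = 135
  Z = -12 + 6·135 = 798
  E = 300 + 135 + 6·798 (−22 from intervention) = 5201
  U = 288 − 5201 = -4913
  J = 26 + 4·5201 + 6·(-4913) = -8648
Change in J: -8648 − (-8692) = 44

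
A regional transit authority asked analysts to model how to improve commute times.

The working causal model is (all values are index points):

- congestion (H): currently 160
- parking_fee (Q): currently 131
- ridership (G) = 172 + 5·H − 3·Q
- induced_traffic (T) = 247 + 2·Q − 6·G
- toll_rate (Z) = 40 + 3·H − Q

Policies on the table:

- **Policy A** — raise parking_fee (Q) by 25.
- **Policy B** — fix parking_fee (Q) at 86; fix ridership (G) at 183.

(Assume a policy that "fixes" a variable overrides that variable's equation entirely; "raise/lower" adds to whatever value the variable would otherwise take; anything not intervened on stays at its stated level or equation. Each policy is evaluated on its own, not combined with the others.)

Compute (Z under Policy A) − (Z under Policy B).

-70

Policy A (Q + 25):
  H = 160
  Q = 131 + 25 = 156
  Z = 40 + 3·160 − 156 = 364
Policy B (Q := 86, G := 183):
  H = 160
  Q = 86
  Z = 40 + 3·160 − 86 = 434
Z: 364 − 434 = -70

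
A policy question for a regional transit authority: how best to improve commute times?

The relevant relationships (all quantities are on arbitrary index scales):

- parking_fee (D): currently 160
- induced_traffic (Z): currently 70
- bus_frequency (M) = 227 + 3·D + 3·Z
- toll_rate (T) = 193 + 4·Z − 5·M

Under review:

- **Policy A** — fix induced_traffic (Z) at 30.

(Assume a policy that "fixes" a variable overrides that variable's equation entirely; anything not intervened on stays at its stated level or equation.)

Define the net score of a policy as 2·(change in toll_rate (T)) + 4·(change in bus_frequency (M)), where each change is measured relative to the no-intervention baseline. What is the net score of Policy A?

400

Baseline:
  D = 160
  Z = 70
  M = 227 + 3·160 + 3·70 = 917
  T = 193 + 4·70 − 5·917 = -4112
Policy A (Z := 30):
  D = 160
  Z = 30
  M = 227 + 3·160 + 3·30 = 797
  T = 193 + 4·30 − 5·797 = -3672
ΔT = -3672 − (-4112) = 440; ΔM = 797 − 917 = -120
Score = 2·440 + 4·(-120) = 400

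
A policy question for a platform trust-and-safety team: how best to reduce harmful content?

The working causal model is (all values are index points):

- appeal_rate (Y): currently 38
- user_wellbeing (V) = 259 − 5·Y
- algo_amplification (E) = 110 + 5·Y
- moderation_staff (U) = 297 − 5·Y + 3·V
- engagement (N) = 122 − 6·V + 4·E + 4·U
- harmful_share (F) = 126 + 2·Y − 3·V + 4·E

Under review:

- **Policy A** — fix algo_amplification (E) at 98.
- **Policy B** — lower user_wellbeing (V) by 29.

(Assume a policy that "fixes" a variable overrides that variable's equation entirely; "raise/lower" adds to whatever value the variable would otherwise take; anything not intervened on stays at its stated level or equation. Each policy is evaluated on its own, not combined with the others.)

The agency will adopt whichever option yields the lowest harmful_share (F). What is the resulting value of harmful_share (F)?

387

Policy A (E := 98):
  Y = 38
  V = 259 − 5·38 = 69
  E = 98
  F = 126 + 2·38 − 3·69 + 4·98 = 387
Policy B (V − 29):
  Y = 38
  V = 259 − 5·38 (−29 from intervention) = 40
  E = 110 + 5·38 = 300
  F = 126 + 2·38 − 3·40 + 4·300 = 1282
Comparing — Policy A: F=387, Policy B: F=1282. Lowest is 387 (Policy A).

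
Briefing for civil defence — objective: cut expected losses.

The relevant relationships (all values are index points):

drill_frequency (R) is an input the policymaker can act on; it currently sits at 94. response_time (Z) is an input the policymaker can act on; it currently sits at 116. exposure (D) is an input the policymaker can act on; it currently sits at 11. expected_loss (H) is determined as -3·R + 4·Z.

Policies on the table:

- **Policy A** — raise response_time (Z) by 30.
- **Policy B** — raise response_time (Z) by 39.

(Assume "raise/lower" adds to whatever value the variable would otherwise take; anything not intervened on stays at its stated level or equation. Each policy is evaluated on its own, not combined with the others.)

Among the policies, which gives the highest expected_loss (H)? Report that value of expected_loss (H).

338

Policy A (Z + 30):
  R = 94
  Z = 116 + 30 = 146
  H = 0 − 3·94 + 4·146 = 302
Policy B (Z + 39):
  R = 94
  Z = 116 + 39 = 155
  H = 0 − 3·94 + 4·155 = 338
Comparing — Policy A: H=302, Policy B: H=338. Highest is 338 (Policy B).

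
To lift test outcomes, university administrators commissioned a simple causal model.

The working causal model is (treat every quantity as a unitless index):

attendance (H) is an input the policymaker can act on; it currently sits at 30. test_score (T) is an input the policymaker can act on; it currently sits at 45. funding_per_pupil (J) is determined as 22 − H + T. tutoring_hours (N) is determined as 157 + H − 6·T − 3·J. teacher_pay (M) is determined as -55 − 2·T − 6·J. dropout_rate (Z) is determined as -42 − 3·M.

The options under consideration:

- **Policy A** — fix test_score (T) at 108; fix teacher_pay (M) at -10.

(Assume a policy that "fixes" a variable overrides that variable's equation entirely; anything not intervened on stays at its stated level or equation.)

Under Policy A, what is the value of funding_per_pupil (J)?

100

Policy A (T := 108, M := -10):
  H = 30
  T = 108
  J = 22 − 30 + 108 = 100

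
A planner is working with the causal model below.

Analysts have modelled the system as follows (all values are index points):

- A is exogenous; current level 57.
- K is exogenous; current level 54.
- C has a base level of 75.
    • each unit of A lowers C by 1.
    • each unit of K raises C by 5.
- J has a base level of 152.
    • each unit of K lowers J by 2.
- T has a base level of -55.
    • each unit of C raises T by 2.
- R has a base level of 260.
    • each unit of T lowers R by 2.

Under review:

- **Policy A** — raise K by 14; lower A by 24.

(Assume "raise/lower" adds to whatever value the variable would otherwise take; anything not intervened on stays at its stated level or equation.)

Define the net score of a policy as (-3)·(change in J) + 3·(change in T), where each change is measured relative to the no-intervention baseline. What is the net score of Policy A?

648

Baseline:
  A = 57
  K = 54
  C = 75 − 57 + 5·54 = 288
  J = 152 − 2·54 = 44
  T = -55 + 2·288 = 521
Policy A (K + 14, A − 24):
  A = 57 − 24 = 33
  K = 54 + 14 = 68
  C = 75 − 33 + 5·68 = 382
  J = 152 − 2·68 = 16
  T = -55 + 2·382 = 709
ΔJ = 16 − 44 = -28; ΔT = 709 − 521 = 188
Score = (-3)·(-28) + 3·188 = 648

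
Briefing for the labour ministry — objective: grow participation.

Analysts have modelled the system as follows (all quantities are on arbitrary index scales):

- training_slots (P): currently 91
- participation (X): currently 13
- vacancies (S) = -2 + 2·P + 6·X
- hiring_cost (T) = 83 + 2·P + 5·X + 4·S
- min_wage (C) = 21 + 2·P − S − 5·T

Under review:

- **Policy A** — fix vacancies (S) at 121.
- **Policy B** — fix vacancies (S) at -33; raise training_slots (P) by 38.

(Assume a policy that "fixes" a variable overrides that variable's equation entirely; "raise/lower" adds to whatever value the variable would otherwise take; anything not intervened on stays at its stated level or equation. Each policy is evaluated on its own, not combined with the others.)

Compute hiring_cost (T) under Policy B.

Policy B (S := -33, P + 38):
  P = 91 + 38 = 129
  X = 13
  S = -33
  T = 83 + 2·129 + 5·13 + 4·(-33) = 274

274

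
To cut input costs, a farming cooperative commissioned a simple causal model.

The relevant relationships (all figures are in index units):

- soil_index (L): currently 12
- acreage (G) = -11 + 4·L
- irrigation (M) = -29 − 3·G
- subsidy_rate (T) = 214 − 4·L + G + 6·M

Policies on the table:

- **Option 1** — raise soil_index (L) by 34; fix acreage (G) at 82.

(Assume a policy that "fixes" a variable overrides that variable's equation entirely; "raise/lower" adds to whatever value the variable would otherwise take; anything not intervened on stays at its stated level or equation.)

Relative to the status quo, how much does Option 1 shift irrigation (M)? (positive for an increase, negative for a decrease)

-135

Baseline:
  L = 12
  G = -11 + 4·12 = 37
  M = -29 − 3·37 = -140
Option 1 (L + 34, G := 82):
  L = 12 + 34 = 46
  G = 82
  M = -29 − 3·82 = -275
Change in M: -275 − (-140) = -135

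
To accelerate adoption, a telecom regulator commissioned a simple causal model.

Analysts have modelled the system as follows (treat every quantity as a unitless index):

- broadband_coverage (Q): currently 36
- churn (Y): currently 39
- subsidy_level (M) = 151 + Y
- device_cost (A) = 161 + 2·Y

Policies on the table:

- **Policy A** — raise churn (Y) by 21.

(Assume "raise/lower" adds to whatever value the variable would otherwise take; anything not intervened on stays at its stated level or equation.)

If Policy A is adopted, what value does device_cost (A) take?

Policy A (Y + 21):
  Y = 39 + 21 = 60
  A = 161 + 2·60 = 281

281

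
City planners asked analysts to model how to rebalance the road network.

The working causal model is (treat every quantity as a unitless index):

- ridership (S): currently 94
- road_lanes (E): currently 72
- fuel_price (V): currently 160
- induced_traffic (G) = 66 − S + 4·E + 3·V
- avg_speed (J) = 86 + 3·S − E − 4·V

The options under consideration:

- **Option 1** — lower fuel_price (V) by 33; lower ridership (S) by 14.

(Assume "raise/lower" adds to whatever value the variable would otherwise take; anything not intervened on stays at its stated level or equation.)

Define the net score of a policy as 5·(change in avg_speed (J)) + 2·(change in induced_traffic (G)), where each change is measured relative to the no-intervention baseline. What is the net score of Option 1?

Baseline:
  S = 94
  E = 72
  V = 160
  G = 66 − 94 + 4·72 + 3·160 = 740
  J = 86 + 3·94 − 72 − 4·160 = -344
Option 1 (V − 33, S − 14):
  S = 94 − 14 = 80
  E = 72
  V = 160 − 33 = 127
  G = 66 − 80 + 4·72 + 3·127 = 655
  J = 86 + 3·80 − 72 − 4·127 = -254
ΔJ = -254 − (-344) = 90; ΔG = 655 − 740 = -85
Score = 5·90 + 2·(-85) = 280

280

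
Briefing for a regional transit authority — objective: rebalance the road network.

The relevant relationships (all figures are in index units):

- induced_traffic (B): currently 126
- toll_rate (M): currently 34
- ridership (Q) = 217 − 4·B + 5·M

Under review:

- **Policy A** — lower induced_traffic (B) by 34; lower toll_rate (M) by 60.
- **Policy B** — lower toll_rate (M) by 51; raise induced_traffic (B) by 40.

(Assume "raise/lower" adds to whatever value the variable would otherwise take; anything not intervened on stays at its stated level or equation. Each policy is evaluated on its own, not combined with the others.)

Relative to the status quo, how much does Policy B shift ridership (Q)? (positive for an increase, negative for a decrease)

Baseline:
  B = 126
  M = 34
  Q = 217 − 4·126 + 5·34 = -117
Policy B (M − 51, B + 40):
  B = 126 + 40 = 166
  M = 34 − 51 = -17
  Q = 217 − 4·166 + 5·(-17) = -532
Change in Q: -532 − (-117) = -415

-415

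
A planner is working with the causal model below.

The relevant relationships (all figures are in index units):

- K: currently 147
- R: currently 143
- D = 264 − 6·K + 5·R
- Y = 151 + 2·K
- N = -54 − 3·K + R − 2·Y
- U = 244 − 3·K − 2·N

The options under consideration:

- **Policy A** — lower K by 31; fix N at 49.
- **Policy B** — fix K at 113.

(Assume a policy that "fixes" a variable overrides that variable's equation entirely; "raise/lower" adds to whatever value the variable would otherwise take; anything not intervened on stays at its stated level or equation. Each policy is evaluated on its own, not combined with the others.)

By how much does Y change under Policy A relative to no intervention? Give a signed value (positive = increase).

-62

Baseline:
  K = 147
  Y = 151 + 2·147 = 445
Policy A (K − 31, N := 49):
  K = 147 − 31 = 116
  Y = 151 + 2·116 = 383
Change in Y: 383 − 445 = -62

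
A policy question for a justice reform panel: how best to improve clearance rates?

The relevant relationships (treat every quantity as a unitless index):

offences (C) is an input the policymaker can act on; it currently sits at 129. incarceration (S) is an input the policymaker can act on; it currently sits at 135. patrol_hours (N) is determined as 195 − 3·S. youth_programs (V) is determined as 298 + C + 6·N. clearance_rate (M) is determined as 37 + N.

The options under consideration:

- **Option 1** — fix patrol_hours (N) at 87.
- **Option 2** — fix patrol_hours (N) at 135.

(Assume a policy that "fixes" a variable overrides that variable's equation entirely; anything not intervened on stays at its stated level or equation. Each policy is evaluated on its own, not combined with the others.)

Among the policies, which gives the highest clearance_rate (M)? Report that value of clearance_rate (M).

172

Option 1 (N := 87):
  S = 135
  N = 87
  M = 37 + 87 = 124
Option 2 (N := 135):
  S = 135
  N = 135
  M = 37 + 135 = 172
Comparing — Option 1: M=124, Option 2: M=172. Highest is 172 (Option 2).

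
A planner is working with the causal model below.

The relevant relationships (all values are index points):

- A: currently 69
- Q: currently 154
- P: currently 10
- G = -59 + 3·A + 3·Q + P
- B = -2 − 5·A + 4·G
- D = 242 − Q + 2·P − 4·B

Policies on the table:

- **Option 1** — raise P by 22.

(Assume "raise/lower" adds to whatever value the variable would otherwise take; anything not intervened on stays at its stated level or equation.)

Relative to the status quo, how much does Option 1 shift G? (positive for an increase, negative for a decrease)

22

Baseline:
  A = 69
  Q = 154
  P = 10
  G = -59 + 3·69 + 3·154 + 10 = 620
Option 1 (P + 22):
  A = 69
  Q = 154
  P = 10 + 22 = 32
  G = -59 + 3·69 + 3·154 + 32 = 642
Change in G: 642 − 620 = 22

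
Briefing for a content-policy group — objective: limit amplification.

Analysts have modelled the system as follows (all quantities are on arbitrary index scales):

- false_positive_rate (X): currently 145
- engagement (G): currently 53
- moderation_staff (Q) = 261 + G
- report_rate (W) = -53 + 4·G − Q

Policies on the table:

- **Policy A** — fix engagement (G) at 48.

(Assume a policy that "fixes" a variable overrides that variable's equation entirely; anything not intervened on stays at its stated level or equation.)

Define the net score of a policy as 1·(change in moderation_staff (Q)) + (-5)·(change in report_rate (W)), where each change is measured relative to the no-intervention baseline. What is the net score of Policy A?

70

Baseline:
  G = 53
  Q = 261 + 53 = 314
  W = -53 + 4·53 − 314 = -155
Policy A (G := 48):
  G = 48
  Q = 261 + 48 = 309
  W = -53 + 4·48 − 309 = -170
ΔQ = 309 − 314 = -5; ΔW = -170 − (-155) = -15
Score = 1·(-5) + (-5)·(-15) = 70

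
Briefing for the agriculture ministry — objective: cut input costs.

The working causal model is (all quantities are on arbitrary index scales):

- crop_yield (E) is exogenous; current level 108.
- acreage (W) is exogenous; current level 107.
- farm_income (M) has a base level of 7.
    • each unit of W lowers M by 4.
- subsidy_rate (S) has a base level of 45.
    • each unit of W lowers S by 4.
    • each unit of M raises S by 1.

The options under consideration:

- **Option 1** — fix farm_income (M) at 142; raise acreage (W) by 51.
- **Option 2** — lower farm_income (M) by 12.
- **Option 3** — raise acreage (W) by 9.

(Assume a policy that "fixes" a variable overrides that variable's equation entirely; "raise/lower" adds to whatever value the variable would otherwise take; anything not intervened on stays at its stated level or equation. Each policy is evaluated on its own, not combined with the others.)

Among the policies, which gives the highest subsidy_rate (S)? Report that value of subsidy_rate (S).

-445

Option 1 (M := 142, W + 51):
  W = 107 + 51 = 158
  M = 142
  S = 45 − 4·158 + 142 = -445
Option 2 (M − 12):
  W = 107
  M = 7 − 4·107 (−12 from intervention) = -433
  S = 45 − 4·107 + (-433) = -816
Option 3 (W + 9):
  W = 107 + 9 = 116
  M = 7 − 4·116 = -457
  S = 45 − 4·116 + (-457) = -876
Comparing — Option 1: S=-445, Option 2: S=-816, Option 3: S=-876. Highest is -445 (Option 1).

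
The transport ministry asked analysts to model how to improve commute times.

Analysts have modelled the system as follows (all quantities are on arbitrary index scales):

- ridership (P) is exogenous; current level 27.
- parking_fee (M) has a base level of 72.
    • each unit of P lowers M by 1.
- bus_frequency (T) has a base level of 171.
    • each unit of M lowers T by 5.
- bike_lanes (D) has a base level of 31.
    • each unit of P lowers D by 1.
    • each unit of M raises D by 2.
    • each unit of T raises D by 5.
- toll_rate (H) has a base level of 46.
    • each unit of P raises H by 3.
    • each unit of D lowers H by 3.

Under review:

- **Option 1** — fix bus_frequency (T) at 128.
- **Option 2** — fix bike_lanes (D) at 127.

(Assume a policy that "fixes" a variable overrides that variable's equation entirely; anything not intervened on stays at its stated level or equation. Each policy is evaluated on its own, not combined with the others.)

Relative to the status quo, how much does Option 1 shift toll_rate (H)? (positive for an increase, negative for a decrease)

-2730

Baseline:
  P = 27
  M = 72 − 27 = 45
  T = 171 − 5·45 = -54
  D = 31 − 27 + 2·45 + 5·(-54) = -176
  H = 46 + 3·27 − 3·(-176) = 655
Option 1 (T := 128):
  P = 27
  M = 72 − 27 = 45
  T = 128
  D = 31 − 27 + 2·45 + 5·128 = 734
  H = 46 + 3·27 − 3·734 = -2075
Change in H: -2075 − 655 = -2730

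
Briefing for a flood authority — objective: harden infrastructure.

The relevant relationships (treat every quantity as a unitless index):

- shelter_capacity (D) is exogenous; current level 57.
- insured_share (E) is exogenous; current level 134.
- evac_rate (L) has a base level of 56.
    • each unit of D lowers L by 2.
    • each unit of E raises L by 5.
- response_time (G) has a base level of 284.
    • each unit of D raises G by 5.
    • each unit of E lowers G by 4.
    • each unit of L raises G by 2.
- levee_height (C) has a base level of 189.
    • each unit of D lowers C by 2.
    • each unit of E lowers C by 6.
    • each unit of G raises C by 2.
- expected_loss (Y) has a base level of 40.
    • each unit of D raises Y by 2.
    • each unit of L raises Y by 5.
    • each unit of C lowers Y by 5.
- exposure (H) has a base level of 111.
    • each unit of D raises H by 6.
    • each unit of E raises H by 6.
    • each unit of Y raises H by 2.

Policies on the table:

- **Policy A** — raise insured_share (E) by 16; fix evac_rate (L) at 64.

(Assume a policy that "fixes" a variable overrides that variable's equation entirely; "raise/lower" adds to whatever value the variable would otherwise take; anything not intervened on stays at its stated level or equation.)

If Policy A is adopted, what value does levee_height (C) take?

Policy A (E + 16, L := 64):
  D = 57
  E = 134 + 16 = 150
  L = 64
  G = 284 + 5·57 − 4·150 + 2·64 = 97
  C = 189 − 2·57 − 6·150 + 2·97 = -631

-631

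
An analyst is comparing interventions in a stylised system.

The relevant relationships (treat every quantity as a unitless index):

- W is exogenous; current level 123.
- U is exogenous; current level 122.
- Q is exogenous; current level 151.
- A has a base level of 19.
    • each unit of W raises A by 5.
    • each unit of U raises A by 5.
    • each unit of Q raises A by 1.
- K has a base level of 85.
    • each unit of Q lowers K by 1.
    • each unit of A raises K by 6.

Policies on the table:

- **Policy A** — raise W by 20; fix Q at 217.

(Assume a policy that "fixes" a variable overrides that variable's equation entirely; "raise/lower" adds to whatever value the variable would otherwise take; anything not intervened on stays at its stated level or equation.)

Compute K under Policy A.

Policy A (W + 20, Q := 217):
  W = 123 + 20 = 143
  U = 122
  Q = 217
  A = 19 + 5·143 + 5·122 + 217 = 1561
  K = 85 − 217 + 6·1561 = 9234

9234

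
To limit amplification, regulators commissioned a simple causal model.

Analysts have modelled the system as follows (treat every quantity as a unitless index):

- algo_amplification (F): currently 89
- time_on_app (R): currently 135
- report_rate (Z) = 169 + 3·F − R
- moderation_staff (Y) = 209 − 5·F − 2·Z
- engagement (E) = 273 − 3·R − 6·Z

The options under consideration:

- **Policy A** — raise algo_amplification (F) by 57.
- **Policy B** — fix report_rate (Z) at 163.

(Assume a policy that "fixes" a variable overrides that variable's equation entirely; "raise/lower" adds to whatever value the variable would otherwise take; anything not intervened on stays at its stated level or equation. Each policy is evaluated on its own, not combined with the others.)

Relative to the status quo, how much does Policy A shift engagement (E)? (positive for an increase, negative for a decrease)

Baseline:
  F = 89
  R = 135
  Z = 169 + 3·89 − 135 = 301
  E = 273 − 3·135 − 6·301 = -1938
Policy A (F + 57):
  F = 89 + 57 = 146
  R = 135
  Z = 169 + 3·146 − 135 = 472
  E = 273 − 3·135 − 6·472 = -2964
Change in E: -2964 − (-1938) = -1026

-1026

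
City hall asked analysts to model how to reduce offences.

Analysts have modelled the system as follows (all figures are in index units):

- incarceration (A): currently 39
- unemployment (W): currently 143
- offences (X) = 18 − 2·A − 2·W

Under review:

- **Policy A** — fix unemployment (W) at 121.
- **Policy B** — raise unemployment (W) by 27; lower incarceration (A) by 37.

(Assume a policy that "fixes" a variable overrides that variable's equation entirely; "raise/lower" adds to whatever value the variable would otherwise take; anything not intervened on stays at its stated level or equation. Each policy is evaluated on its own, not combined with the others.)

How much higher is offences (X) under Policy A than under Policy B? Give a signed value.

Policy A (W := 121):
  A = 39
  W = 121
  X = 18 − 2·39 − 2·121 = -302
Policy B (W + 27, A − 37):
  A = 39 − 37 = 2
  W = 143 + 27 = 170
  X = 18 − 2·2 − 2·170 = -326
X: -302 − (-326) = 24

24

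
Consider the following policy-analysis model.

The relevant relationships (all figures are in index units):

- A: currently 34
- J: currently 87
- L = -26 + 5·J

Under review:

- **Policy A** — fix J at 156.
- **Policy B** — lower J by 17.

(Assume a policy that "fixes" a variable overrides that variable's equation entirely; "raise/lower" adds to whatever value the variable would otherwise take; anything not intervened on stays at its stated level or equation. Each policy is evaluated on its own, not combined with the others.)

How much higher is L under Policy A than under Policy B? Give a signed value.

430

Policy A (J := 156):
  J = 156
  L = -26 + 5·156 = 754
Policy B (J − 17):
  J = 87 − 17 = 70
  L = -26 + 5·70 = 324
L: 754 − 324 = 430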